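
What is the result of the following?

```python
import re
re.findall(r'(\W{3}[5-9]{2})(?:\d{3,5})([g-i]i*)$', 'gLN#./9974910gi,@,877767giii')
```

[(',@,87', 'giii')]

This matches exactly 3 of a non-word character, then exactly 2 of a character in [5-9] (captured); then 3 to 5 of a digit (non-capturing group); then a character in [g-i], then zero or more of a literal 'i' (captured); then anchored at the end.
Matches: at [15:28] match ',@,877767giii', groups = (',@,87', 'giii').
With 2 capturing groups, `findall` returns a 2-tuple per match.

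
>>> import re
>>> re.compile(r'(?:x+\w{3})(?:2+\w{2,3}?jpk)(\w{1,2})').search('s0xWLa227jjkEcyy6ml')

The pattern matches one or more of the literal 'x', then exactly 3 of a word character (non-capturing group); then one or more of a literal '2', then 2 to 3 of a word character (lazy), then the literal 'jpk' (non-capturing group); then 1 to 2 of a word character (captured).
`re.search` tries every starting position until one works.
Here nothing in the string fits, so the call returns None.

None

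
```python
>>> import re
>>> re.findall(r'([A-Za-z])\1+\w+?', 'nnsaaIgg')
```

['n', 'a']

A backreference is literal: `\1` must see the identical characters the first group matched.
Matches: at [0:3] match 'nns', group 1 = 'n'; at [3:6] match 'aaI', group 1 = 'a'.
Because there's exactly one group, `findall` drops the full match and keeps group 1 from each hit.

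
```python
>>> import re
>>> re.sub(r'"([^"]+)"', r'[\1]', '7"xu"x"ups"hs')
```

Matches: at [1:5] → '"xu"'; at [6:11] → '"ups"'.
The replacement refers to a captured group, so each match is rewritten using its own captured text.

'7[xu]x[ups]hs'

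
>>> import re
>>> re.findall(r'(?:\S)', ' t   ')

['t']

Pattern: a non-whitespace character (non-capturing group).
With no groups in the pattern, `findall` gives back each whole match — 1 here.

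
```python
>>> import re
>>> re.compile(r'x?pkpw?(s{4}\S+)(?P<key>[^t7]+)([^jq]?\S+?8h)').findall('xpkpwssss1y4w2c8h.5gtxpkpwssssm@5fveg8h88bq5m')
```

This matches optionally the literal 'x', then the literal 'pkp', then optionally a literal 'w'; then exactly 4 of the literal 's', then one or more of a non-whitespace character (captured); then one or more of any character except [t7] (captured as 'key'); then optionally any character except [jq], then one or more of a non-whitespace character (lazy), then the literal '8h' (captured).
Walking the string: at [0:39] match 'xpkpwssss1y4w2c8h.5gtxpkpwssssm@5fveg8h', groups = ('ssss1y4w2c8h.5gtxpkpwssssm@5fv', 'e', 'g8h').
3 groups means the one result is a tuple of 3 captured strings — 1 here.

[('ssss1y4w2c8h.5gtxpkpwssssm@5fv', 'e', 'g8h')]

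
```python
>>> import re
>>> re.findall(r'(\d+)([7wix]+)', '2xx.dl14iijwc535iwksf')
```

[('2', 'xx'), ('14', 'ii'), ('535', 'iw')]

The pattern matches one or more of a digit (captured); then one or more of one of [7wix] (captured).
Walking the string: at [0:3] match '2xx', groups = ('2', 'xx'); at [6:10] match '14ii', groups = ('14', 'ii'); at [13:18] match '535iw', groups = ('535', 'iw').
`findall` packs the 2 group values into a tuple for every match.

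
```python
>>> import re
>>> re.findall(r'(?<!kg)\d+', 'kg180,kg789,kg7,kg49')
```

['80', '89', '9']

The negative lookahead/lookbehind blocks any match where the forbidden context is present.
No capturing groups, so `findall` returns the 3 full match strings.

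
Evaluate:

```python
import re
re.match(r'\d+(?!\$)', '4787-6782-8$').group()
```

'4787'

Because the assertion is negative and zero-width, positions next to the forbidden text are skipped.
`re.match` only tries the pattern at the start of the string.
The match spans [0:4] → '4787'.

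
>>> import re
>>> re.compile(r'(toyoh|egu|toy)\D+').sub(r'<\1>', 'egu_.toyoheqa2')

'<egu>2'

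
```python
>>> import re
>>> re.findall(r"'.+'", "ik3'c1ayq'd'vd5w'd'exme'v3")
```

["'c1ayq'd'vd5w'd'exme'"]

Since nothing is captured, `findall` lists the 1 matched substring directly.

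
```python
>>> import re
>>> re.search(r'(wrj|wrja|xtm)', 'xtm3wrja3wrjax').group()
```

'xtm'

`re.search` tries every starting position until one works.
The match spans [0:3] → 'xtm'.
Captured: group 1 = 'xtm'.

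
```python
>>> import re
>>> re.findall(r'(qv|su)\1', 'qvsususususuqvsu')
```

The backreference `\1` re-matches whatever the first group consumed, character for character.
Because there's exactly one group, `findall` drops the full match and keeps group 1 from each hit.

['su', 'su']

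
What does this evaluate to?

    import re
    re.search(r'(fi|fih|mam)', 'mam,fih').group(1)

`re.search` tries every starting position until one works.
The match spans [0:3] → 'mam'.
Captured: group 1 = 'mam'.

'mam'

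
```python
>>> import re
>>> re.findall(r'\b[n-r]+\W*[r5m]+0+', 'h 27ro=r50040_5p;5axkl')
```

The pattern matches a word boundary (`\b`, zero-width); then one or more of a character in [n-r], then zero or more of a non-word character; then one or more of one of [r5m], then one or more of the literal '0'.
Scanning left to right: at [7:11] → 'r500'.
`findall` yields the raw match text (1 of them) because the pattern has no groups.

['r500']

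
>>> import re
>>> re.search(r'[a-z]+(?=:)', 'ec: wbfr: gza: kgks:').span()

The lookaround is zero-width — it requires the adjacent text to match without consuming it, so the asserted text isn't part of the match.
`search` walks the string left to right and returns the first match it finds.
The match spans [0:2] → 'ec'.

(0, 2)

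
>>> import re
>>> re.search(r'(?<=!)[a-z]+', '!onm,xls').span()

The positive lookaround only admits positions where the adjacent text matches; those characters stay outside the span.
The match spans [1:4] → 'onm'.

(1, 4)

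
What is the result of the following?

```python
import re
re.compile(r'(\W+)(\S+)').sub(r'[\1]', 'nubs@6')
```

This matches one or more of a non-word character (captured); then one or more of a non-whitespace character (captured).
Each match is replaced using the text its own group 1 captured.

'nubs[@]'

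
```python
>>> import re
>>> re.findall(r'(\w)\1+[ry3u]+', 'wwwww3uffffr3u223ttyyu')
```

['w', 'f', '2', 't']

`\1` has to match the exact text group 1 already captured.
Scanning left to right: at [0:7] match 'wwwww3u', group 1 = 'w'; at [7:14] match 'ffffr3u', group 1 = 'f'; at [14:17] match '223', group 1 = '2'; at [17:22] match 'ttyyu', group 1 = 't'.
`findall` collects group 1 from each match (4 total).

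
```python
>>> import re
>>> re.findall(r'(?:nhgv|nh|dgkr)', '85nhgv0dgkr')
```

['nhgv', 'dgkr']

Branches in `(...|...)` are attempted left-to-right; the first branch that allows the whole pattern to succeed is taken.
`findall` yields the raw match text (2 of them) because the pattern has no groups.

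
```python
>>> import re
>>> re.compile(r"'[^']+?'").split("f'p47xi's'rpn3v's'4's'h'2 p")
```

Splitting on the pattern gives 5 pieces.

['f', 's', 's', 's', '2 p']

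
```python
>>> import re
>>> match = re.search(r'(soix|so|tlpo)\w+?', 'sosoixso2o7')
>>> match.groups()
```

The match spans [0:3] → 'sos'.
Captured: group 1 = 'so'.

('so',)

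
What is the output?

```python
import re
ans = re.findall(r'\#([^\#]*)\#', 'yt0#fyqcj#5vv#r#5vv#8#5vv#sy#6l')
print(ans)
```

Walking the string: at [3:10] match '#fyqcj#', group 1 = 'fyqcj'; at [13:16] match '#r#', group 1 = 'r'; at [19:22] match '#8#', group 1 = '8'; at [25:29] match '#sy#', group 1 = 'sy'.
`findall` collects group 1 from each match (4 total).

['fyqcj', 'r', '8', 'sy']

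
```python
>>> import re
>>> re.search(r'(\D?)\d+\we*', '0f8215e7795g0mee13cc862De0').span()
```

(0, 2)

Pattern: optionally a non-digit (captured); then one or more of a digit; then a word character, then zero or more of a literal 'e'.
The match spans [0:2] → '0f'.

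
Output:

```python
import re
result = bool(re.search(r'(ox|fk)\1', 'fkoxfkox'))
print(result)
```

False

After group 1 captures some text, `\1` only succeeds where that same text appears again.
`re.search` tries every starting position until one works.
Here no position works, so the call returns None, and `bool(None)` is False.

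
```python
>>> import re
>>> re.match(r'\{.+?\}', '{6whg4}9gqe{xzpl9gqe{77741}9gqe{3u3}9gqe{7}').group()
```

'{6whg4}'

`re.match` only tries the pattern at the start of the string.
The match spans [0:7] → '{6whg4}'.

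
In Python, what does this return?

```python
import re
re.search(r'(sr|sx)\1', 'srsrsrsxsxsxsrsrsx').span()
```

(0, 4)

After group 1 captures some text, `\1` only succeeds where that same text appears again.
The match spans [0:4] → 'srsr'.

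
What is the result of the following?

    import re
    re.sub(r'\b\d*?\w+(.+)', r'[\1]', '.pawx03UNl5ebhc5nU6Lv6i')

'.[i]'

Pattern: a word boundary (`\b`, zero-width); then zero or more of a digit (lazy), then one or more of a word character; then one or more of any character (captured).
`\1` in the replacement pulls in group 1's text for each match.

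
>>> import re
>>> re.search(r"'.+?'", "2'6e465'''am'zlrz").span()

(1, 8)

The match spans [1:8] → "'6e465'".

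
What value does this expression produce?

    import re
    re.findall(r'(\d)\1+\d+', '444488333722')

['4']

`\1` is not a pattern — it's the concrete string captured by group 1, re-applied verbatim.
Scanning left to right: at [0:12] match '444488333722', group 1 = '4'.
Because there's exactly one group, `findall` drops the full match and keeps group 1 from the one hit.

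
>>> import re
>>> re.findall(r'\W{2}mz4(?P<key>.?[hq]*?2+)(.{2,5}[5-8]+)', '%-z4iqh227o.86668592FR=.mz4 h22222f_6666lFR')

Pattern: exactly 2 of a non-word character, then the literal 'mz4'; then optionally any character, then zero or more of one of [hq] (lazy), then one or more of the literal '2' (captured as 'key'); then 2 to 5 of any character, then one or more of a character in [5-8] (captured).
Walking the string: at [22:40] match '=.mz4 h22222f_6666', groups = (' h22222', 'f_6666').
2 groups means the one result is a tuple of 2 captured strings — 1 here.

[(' h22222', 'f_6666')]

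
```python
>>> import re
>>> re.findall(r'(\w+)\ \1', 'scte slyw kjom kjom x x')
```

['kjom', 'x']

The backreference `\1` re-matches whatever the first group consumed, character for character.
Matches: at [10:19] match 'kjom kjom', group 1 = 'kjom'; at [20:23] match 'x x', group 1 = 'x'.
`findall` collects group 1 from each match (2 total).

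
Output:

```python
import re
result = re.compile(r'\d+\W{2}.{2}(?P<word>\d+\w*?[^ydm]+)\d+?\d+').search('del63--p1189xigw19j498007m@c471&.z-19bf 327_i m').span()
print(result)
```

(3, 25)

This matches one or more of a digit, then exactly 2 of a non-word character, then exactly 2 of any character; then one or more of a digit, then zero or more of a word character (lazy), then one or more of any character except [ydm] (captured as 'word'); then one or more of a digit (lazy), then one or more of a digit.
A non-greedy quantifier consumes as few characters as it can — just enough that the remainder of the pattern still matches from where it stops; whatever follows it matches normally.
`search` walks the string left to right and returns the first match it finds.
The match spans [3:25] → '63--p1189xigw19j498007'.
Captured: group 1 = '189xigw19j4980'.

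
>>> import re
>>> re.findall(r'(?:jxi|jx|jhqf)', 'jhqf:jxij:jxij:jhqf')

['jhqf', 'jxi', 'jxi', 'jhqf']

Branches in `(...|...)` are attempted left-to-right; the first branch that allows the whole pattern to succeed is taken.
Matches: at [0:4] → 'jhqf'; at [5:8] → 'jxi'; at [10:13] → 'jxi'; at [15:19] → 'jhqf'.
No capturing groups, so `findall` returns the 4 full match strings.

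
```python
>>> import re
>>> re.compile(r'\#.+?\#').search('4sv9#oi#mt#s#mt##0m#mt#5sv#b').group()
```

'#oi#'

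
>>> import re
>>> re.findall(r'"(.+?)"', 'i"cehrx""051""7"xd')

['cehrx', '051', '7']

Lazy quantifiers expand one character at a time until the remainder of the pattern can match.
`findall` collects group 1 from each match (3 total).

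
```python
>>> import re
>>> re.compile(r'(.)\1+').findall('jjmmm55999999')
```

['j', 'm', '5', '9']

`\1` is not a pattern — it's the concrete string captured by group 1, re-applied verbatim.
Walking the string: at [0:2] match 'jj', group 1 = 'j'; at [2:5] match 'mmm', group 1 = 'm'; at [5:7] match '55', group 1 = '5'; at [7:13] match '999999', group 1 = '9'.
`findall` collects group 1 from each match (4 total).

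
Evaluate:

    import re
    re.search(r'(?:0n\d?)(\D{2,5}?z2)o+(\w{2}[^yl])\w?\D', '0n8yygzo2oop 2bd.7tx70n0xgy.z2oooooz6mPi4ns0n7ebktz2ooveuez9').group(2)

The match spans [21:40] → '0n0xgy.z2oooooz6mPi'.
Captured: group 1 = 'xgy.z2', group 2 = 'z6m'.

'z6m'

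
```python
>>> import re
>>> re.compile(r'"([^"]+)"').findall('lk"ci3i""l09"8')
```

Matches: at [2:8] match '"ci3i"', group 1 = 'ci3i'; at [8:13] match '"l09"', group 1 = 'l09'.
Because there's exactly one group, `findall` drops the full match and keeps group 1 from each hit.

['ci3i', 'l09']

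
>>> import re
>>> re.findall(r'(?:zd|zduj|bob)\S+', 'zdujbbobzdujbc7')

No capturing groups, so `findall` returns the 1 full match string.

['zdujbbobzdujbc7']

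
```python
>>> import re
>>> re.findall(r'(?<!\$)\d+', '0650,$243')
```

A negative assertion filters positions out without eating any characters.
Walking the string: at [0:4] → '0650'; at [7:9] → '43'.
No capturing groups, so `findall` returns the 2 full match strings.

['0650', '43']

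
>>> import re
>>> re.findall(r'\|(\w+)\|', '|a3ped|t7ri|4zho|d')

['a3ped', '4zho']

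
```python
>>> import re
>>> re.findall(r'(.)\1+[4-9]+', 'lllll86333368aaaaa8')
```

['l', '3', 'a']

`\1` is not a pattern — it's the concrete string captured by group 1, re-applied verbatim.
Scanning left to right: at [0:7] match 'lllll86', group 1 = 'l'; at [7:13] match '333368', group 1 = '3'; at [13:19] match 'aaaaa8', group 1 = 'a'.
`findall` collects group 1 from each match (3 total).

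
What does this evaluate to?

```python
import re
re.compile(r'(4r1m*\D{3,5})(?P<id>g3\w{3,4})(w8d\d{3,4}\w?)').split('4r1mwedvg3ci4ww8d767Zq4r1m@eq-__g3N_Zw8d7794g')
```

The pattern matches the literal '4r1', then zero or more of the literal 'm', then 3 to 5 of a non-digit (captured); then the literal 'g3', then 3 to 4 of a word character (captured as 'id'); then the literal 'w8d', then 3 to 4 of a digit, then optionally a word character (captured).
The group in the pattern means `split` returns the separators' captures alongside the pieces.

['', '4r1mwedv', 'g3ci4w', 'w8d767Z', 'q4r1m@eq-__g3N_Zw8d7794g']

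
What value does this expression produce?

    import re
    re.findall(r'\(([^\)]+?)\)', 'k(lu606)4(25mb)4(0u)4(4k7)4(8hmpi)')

['lu606', '25mb', '0u', '4k7', '8hmpi']

Matches: at [1:8] match '(lu606)', group 1 = 'lu606'; at [9:15] match '(25mb)', group 1 = '25mb'; at [16:20] match '(0u)', group 1 = '0u'; at [21:26] match '(4k7)', group 1 = '4k7'; at [27:34] match '(8hmpi)', group 1 = '8hmpi'.
`findall` collects group 1 from each match (5 total).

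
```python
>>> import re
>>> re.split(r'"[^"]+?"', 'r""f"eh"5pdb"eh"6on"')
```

['r"', 'eh', 'eh', '']

Splitting on the pattern gives 4 pieces.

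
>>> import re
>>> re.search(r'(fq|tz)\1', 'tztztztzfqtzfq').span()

The backreference `\1` re-matches whatever the first group consumed, character for character.
`search` walks the string left to right and returns the first match it finds.
The match spans [0:4] → 'tztz'.
Captured: group 1 = 'tz'.

(0, 4)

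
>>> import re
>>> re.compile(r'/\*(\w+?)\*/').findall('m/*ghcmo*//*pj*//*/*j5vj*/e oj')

Scanning left to right: at [1:10] match '/*ghcmo*/', group 1 = 'ghcmo'; at [10:16] match '/*pj*/', group 1 = 'pj'; at [18:26] match '/*j5vj*/', group 1 = 'j5vj'.
One capturing group, so `findall` returns just the captured substring from each match — 3 in all.

['ghcmo', 'pj', 'j5vj']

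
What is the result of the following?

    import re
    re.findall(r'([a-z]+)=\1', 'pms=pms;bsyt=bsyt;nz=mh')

['pms', 'bsyt']

After group 1 captures some text, `\1` only succeeds where that same text appears again.
Because there's exactly one group, `findall` drops the full match and keeps group 1 from each hit.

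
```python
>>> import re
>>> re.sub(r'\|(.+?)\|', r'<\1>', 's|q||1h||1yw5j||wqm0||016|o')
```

Matches: at [1:4] → '|q|'; at [4:8] → '|1h|'; at [8:15] → '|1yw5j|'; at [15:21] → '|wqm0|'; at [21:26] → '|016|'.
The replacement refers to a captured group, so each match is rewritten using its own captured text.

's<q><1h><1yw5j><wqm0><016>o'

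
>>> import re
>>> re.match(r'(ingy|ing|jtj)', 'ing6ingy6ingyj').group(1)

The match spans [0:3] → 'ing'.
Captured: group 1 = 'ing'.

'ing'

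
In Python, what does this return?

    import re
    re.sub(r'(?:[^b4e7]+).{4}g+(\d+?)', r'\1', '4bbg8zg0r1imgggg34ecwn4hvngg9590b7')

'4bb34e9590b7'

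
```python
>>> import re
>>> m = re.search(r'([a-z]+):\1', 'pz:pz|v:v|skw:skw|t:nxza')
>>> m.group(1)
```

'pz'

The match spans [0:5] → 'pz:pz'.
Captured: group 1 = 'pz'.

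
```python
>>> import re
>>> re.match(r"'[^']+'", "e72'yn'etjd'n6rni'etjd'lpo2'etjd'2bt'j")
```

`re.match` only tries the pattern at the start of the string.
Here the string doesn't start with a match, so the call returns None.

None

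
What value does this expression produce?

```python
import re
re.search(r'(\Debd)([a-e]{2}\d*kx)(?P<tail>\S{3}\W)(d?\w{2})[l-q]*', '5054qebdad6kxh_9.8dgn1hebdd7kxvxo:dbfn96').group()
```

'qebdad6kxh_9.8d'

This matches a non-digit, then the literal 'ebd' (captured); then exactly 2 of a character in [a-e], then zero or more of a digit, then the literal 'kx' (captured); then exactly 3 of a non-whitespace character, then a non-word character (captured as 'tail'); then optionally a literal 'd', then exactly 2 of a word character (captured); then zero or more of a character in [l-q].
`search` walks the string left to right and returns the first match it finds.
The match spans [4:19] → 'qebdad6kxh_9.8d'.
Captured: group 1 = 'qebd', group 2 = 'ad6kx', group 3 = 'h_9.', group 4 = '8d'.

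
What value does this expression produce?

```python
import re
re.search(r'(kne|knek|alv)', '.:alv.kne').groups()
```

The match spans [2:5] → 'alv'.
Captured: group 1 = 'alv'.

('alv',)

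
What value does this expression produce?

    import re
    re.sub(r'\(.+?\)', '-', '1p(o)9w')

'1p-9w'

Every occurrence is swapped for '-'.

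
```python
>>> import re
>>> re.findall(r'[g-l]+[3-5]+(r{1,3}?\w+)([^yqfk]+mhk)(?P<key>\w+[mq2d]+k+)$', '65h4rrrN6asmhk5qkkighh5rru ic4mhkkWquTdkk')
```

[('rrrN6asmhk5qkkighh5rru', ' ic4mhk', 'kWquTdkk')]

The pattern matches one or more of a character in [g-l], then one or more of a character in [3-5]; then 1 to 3 of a literal 'r' (lazy), then one or more of a word character (captured); then one or more of any character except [yqfk], then the literal 'mhk' (captured); then one or more of a word character, then one or more of one of [mq2d], then one or more of a literal 'k' (captured as 'key'); then anchored at the end.
Matches: at [2:41] match 'h4rrrN6asmhk5qkkighh5rru ic4mhkkWquTdkk', groups = ('rrrN6asmhk5qkkighh5rru', ' ic4mhk', 'kWquTdkk').
With 3 capturing groups, `findall` returns a 3-tuple per match.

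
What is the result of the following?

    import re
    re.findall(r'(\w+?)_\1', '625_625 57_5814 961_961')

['625', '961']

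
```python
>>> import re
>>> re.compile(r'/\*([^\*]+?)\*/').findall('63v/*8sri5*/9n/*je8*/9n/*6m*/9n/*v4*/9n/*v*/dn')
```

With a single group, `findall` returns only what that group captured — 5 items.

['8sri5', 'je8', '6m', 'v4', 'v']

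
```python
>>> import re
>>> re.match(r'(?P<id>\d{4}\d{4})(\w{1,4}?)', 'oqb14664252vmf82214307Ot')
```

None

This matches exactly 4 of a digit, then exactly 4 of a digit (captured as 'id'); then 1 to 4 of a word character (lazy) (captured).
`re.match` won't scan ahead — the pattern has to work from the very first character.
Here position 0 doesn't satisfy it, so the call returns None.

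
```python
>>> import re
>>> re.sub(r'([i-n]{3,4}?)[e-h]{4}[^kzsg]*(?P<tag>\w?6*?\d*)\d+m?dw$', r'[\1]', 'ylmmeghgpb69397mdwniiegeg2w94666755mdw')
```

'ylmmeghgpb69397mdw[nii]'

`\1` in the replacement pulls in group 1's text for each match.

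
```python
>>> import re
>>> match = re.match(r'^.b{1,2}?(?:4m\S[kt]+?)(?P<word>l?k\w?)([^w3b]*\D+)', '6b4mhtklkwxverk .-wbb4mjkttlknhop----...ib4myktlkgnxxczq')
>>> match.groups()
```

The match spans [0:21] → '6b4mhtklkwxverk .-wbb'.
Captured: group 1 = 'kl', group 2 = 'kwxverk .-wbb'.

('kl', 'kwxverk .-wbb')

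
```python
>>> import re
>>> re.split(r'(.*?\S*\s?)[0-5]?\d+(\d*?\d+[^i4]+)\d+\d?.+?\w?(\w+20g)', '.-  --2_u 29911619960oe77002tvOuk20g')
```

['', '.-  --2_u ', '0oe7700', 'Ouk20g', '']

Lazy quantifiers expand one character at a time until the remainder of the pattern can match.
The group in the pattern means `split` returns the separators' captures alongside the pieces.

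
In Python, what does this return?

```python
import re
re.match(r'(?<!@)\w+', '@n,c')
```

None

With `match`, the pattern is implicitly anchored at the beginning.
Here the pattern fails at index 0, so the call returns None.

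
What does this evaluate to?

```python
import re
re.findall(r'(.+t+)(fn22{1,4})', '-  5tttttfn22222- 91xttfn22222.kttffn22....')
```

[('-  5tttttfn22222- 91xtt', 'fn22222')]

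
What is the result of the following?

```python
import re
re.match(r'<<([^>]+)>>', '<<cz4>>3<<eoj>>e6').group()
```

`match` is anchored at position 0; if the pattern doesn't fit there, it returns None.
The match spans [0:7] → '<<cz4>>'.
Captured: group 1 = 'cz4'.

'<<cz4>>'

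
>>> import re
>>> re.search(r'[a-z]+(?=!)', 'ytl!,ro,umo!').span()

(0, 3)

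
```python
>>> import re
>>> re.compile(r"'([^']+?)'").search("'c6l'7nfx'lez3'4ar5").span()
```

(0, 5)

The match spans [0:5] → "'c6l'".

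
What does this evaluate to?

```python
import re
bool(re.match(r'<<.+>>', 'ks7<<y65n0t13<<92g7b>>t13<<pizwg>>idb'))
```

False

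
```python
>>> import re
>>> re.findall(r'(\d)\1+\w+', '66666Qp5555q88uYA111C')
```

After group 1 captures some text, `\1` only succeeds where that same text appears again.
Because there's exactly one group, `findall` drops the full match and keeps group 1 from the one hit.

['6']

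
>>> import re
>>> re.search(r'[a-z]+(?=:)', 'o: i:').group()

'o'

Because the assertion is zero-width, the text it checks is not consumed and won't appear in the result.
`re.search` tries every starting position until one works.
The match spans [0:1] → 'o'.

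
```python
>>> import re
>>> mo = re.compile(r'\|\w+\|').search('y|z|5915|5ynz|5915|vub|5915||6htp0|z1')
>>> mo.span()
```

(1, 4)

The match spans [1:4] → '|z|'.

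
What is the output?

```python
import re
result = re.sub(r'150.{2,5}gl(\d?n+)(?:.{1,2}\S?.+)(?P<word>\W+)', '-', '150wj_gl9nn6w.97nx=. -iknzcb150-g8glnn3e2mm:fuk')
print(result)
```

-fuk

`sub` substitutes '-' at each match site.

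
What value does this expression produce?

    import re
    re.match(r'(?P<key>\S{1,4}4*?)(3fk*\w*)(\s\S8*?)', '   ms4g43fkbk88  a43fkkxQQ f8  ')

None

With `match`, the pattern is implicitly anchored at the beginning.
Here the pattern fails at index 0, so the call returns None.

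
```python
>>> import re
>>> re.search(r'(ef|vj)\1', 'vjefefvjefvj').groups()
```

('ef',)

`\1` is not a pattern — it's the concrete string captured by group 1, re-applied verbatim.
Unlike `match`, `search` isn't anchored — it looks for the pattern anywhere in the string.
The match spans [2:6] → 'efef'.
Captured: group 1 = 'ef'.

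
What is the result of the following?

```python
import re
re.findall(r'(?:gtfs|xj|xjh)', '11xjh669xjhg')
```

The regex engine tests alternatives in the order written; an earlier branch that matches wins even if a later one would match more.
With no groups in the pattern, `findall` gives back each whole match — 2 here.

['xj', 'xj']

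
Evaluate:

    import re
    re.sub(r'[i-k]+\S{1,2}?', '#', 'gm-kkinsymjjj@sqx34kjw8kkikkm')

'gm-#sym#sqx34#8#'

Pattern: one or more of a character in [i-k]; then 1 to 2 of a non-whitespace character (lazy).
The `?` after the quantifier makes it lazy — it takes as little as possible before letting the rest of the pattern try.
Matches: at [3:7] → 'kkin'; at [10:14] → 'jjj@'; at [19:22] → 'kjw'; at [23:29] → 'kkikkm'.
Each match is replaced by '#'.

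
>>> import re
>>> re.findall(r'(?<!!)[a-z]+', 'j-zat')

['j', 'zat']

A negative assertion filters positions out without eating any characters.
No capturing groups, so `findall` returns the 2 full match strings.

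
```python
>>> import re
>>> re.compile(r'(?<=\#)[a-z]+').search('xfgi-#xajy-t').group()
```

'xajy'

The positive lookaround only admits positions where the adjacent text matches; those characters stay outside the span.
`re.search` scans for the first position where the pattern succeeds.
The match spans [6:10] → 'xajy'.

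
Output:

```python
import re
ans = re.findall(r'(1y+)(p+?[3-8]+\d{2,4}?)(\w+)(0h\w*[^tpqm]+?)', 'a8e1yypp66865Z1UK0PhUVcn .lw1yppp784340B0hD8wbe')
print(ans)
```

[('1y', 'ppp784340', 'B', '0hD8wbe')]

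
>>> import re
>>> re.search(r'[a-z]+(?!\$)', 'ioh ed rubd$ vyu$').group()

'ioh'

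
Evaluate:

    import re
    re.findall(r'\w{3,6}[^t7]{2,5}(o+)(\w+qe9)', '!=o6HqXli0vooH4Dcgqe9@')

Pattern: 3 to 6 of a word character, then 2 to 5 of any character except [t7]; then one or more of a literal 'o' (captured); then one or more of a word character, then the literal 'qe9' (captured).
Scanning left to right: at [2:21] match 'o6HqXli0vooH4Dcgqe9', groups = ('o', 'H4Dcgqe9').
Multiple groups make `findall` return tuples — one 2-tuple for the one match.

[('o', 'H4Dcgqe9')]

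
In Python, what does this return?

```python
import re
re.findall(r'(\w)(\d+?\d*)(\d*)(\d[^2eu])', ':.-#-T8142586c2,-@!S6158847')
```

The pattern matches a word character (captured); then one or more of a digit (lazy), then zero or more of a digit (captured); then zero or more of a digit (captured); then a digit, then any character except [2eu] (captured).
With 4 capturing groups, `findall` returns a 4-tuple per match.

[('T', '814258', '', '6c'), ('S', '61588', '', '47')]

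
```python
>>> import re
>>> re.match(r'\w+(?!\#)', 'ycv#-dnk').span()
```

(0, 2)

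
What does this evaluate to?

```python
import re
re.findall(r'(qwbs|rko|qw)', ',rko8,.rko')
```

['rko', 'rko']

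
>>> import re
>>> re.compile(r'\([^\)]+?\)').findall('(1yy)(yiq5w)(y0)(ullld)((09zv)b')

['(1yy)', '(yiq5w)', '(y0)', '(ullld)', '((09zv)']

No capturing groups, so `findall` returns the 5 full match strings.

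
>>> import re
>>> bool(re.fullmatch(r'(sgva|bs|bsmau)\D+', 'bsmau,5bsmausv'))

False

For `fullmatch`, every character of the input must be accounted for by the pattern.
Here the string isn't matched end-to-end, so the call returns None, and `bool(None)` is False.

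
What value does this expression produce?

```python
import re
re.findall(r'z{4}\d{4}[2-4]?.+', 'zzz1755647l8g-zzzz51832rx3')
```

['zzzz51832rx3']

Pattern: exactly 4 of the literal 'z', then exactly 4 of a digit; then optionally a character in [2-4], then one or more of any character.
Matches: at [14:26] → 'zzzz51832rx3'.
`findall` yields the raw match text (1 of them) because the pattern has no groups.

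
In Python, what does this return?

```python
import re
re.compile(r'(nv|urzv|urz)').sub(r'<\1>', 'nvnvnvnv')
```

'<nv><nv><nv><nv>'

Matches: at [0:2] → 'nv'; at [2:4] → 'nv'; at [4:6] → 'nv'; at [6:8] → 'nv'.
Each match is replaced using the text its own group 1 captured.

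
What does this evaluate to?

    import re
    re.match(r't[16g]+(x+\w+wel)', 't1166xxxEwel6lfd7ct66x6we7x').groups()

('xxxEwel',)

The pattern matches a literal 't'; then one or more of one of [16g]; then one or more of a literal 'x', then one or more of a word character, then the literal 'wel' (captured).
`re.match` only tries the pattern at the start of the string.
The match spans [0:12] → 't1166xxxEwel'.
Captured: group 1 = 'xxxEwel'.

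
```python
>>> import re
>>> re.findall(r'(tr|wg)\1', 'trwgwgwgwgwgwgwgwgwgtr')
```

The backreference `\1` re-matches whatever the first group consumed, character for character.
Scanning left to right: at [2:6] match 'wgwg', group 1 = 'wg'; at [6:10] match 'wgwg', group 1 = 'wg'; at [10:14] match 'wgwg', group 1 = 'wg'; at [14:18] match 'wgwg', group 1 = 'wg'.
With a single group, `findall` returns only what that group captured — 4 items.

['wg', 'wg', 'wg', 'wg']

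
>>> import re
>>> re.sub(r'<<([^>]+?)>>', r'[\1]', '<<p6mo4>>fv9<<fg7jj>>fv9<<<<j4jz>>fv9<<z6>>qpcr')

Matches: at [0:9] → '<<p6mo4>>'; at [12:21] → '<<fg7jj>>'; at [24:34] → '<<<<j4jz>>'; at [37:43] → '<<z6>>'.
The replacement refers to a captured group, so each match is rewritten using its own captured text.

'[p6mo4]fv9[fg7jj]fv9[<<j4jz]fv9[z6]qpcr'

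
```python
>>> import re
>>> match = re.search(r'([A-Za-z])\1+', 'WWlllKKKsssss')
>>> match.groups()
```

('W',)

The match spans [0:2] → 'WW'.
Captured: group 1 = 'W'.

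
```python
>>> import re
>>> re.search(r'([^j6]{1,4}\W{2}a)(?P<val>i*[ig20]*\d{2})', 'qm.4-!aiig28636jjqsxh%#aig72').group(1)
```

The pattern matches 1 to 4 of any character except [j6], then exactly 2 of a non-word character, then a literal 'a' (captured); then zero or more of the literal 'i', then zero or more of one of [ig20], then exactly 2 of a digit (captured as 'val').
Unlike `match`, `search` isn't anchored — it looks for the pattern anywhere in the string.
The match spans [0:13] → 'qm.4-!aiig286'.
Captured: group 1 = 'qm.4-!a', group 2 = 'iig286'.

'qm.4-!a'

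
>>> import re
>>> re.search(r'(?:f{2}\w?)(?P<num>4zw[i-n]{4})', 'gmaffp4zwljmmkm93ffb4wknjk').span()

(3, 13)

Pattern: exactly 2 of a literal 'f', then optionally a word character (non-capturing group); then the literal '4zw', then exactly 4 of a character in [i-n] (captured as 'num').
Unlike `match`, `search` isn't anchored — it looks for the pattern anywhere in the string.
The match spans [3:13] → 'ffp4zwljmm'.
Captured: group 1 = '4zwljmm'.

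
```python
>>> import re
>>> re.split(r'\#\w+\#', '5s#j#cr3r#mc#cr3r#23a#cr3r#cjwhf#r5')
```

Matches to split on: at [2:5] → '#j#'; at [9:13] → '#mc#'; at [17:22] → '#23a#'; at [26:33] → '#cjwhf#'.
Each match becomes a cut point; 5 segments remain.

['5s', 'cr3r', 'cr3r', 'cr3r', 'r5']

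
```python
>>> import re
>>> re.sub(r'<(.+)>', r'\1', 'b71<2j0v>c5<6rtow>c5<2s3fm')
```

'b712j0v>c5<6rtowc5<2s3fm'

Matches: at [3:18] → '<2j0v>c5<6rtow>'.
The replacement refers to a captured group, so each match is rewritten using its own captured text.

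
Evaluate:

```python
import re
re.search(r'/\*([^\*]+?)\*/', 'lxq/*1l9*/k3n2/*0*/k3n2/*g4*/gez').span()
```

(3, 10)

The match spans [3:10] → '/*1l9*/'.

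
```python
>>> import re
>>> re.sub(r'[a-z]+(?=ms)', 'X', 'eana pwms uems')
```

Lookahead/lookbehind check context without consuming it, so the matched span excludes the asserted characters.
Matches: at [5:7] → 'pw'; at [10:12] → 'ue'.
`sub` substitutes 'X' at each match site.

'eana Xms Xms'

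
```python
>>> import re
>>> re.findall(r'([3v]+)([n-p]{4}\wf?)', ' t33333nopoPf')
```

[('33333', 'nopoPf')]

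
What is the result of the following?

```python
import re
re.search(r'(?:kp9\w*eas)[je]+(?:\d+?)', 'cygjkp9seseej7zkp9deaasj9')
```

None

This matches the literal 'kp9', then zero or more of a word character, then the literal 'eas' (non-capturing group); then one or more of one of [je]; then one or more of a digit (lazy) (non-capturing group).
`search` walks the string left to right and returns the first match it finds.
Here the pattern never matches, so the call returns None.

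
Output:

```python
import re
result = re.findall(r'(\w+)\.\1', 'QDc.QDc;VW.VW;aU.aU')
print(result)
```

['QDc', 'VW', 'aU']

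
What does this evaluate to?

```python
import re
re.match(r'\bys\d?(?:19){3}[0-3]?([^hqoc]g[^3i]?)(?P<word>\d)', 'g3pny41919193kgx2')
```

None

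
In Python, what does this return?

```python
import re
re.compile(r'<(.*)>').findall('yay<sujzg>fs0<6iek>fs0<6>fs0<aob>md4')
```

['sujzg>fs0<6iek>fs0<6>fs0<aob']

Walking the string: at [3:33] match '<sujzg>fs0<6iek>fs0<6>fs0<aob>', group 1 = 'sujzg>fs0<6iek>fs0<6>fs0<aob'.
Because there's exactly one group, `findall` drops the full match and keeps group 1 from the one hit.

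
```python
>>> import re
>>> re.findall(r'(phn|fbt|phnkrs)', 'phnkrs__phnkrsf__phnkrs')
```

['phn', 'phn', 'phn']

Alternation tries branches left to right and keeps the first one that lets the overall match succeed at that position.
With a single group, `findall` returns only what that group captured — 3 items.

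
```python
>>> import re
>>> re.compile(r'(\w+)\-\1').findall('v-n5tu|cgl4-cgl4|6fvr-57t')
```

`\1` is not a pattern — it's the concrete string captured by group 1, re-applied verbatim.
Scanning left to right: at [7:16] match 'cgl4-cgl4', group 1 = 'cgl4'.
Because there's exactly one group, `findall` drops the full match and keeps group 1 from the one hit.

['cgl4']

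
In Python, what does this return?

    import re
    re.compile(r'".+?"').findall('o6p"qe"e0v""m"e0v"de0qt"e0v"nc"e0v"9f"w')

['"qe"', '""m"', '"de0qt"', '"nc"', '"9f"']

Because the quantifier is non-greedy, it stops expanding at the earliest point where the rest of the pattern can succeed.
Scanning left to right: at [3:7] → '"qe"'; at [10:14] → '""m"'; at [17:24] → '"de0qt"'; at [27:31] → '"nc"'; at [34:38] → '"9f"'.
Since nothing is captured, `findall` lists the 5 matched substrings directly.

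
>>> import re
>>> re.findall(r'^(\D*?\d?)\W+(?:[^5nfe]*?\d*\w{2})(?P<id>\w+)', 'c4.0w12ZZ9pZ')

A non-greedy quantifier consumes as few characters as it can — just enough that the remainder of the pattern still matches from where it stops; whatever follows it matches normally.
`findall` packs the 2 group values into a tuple for every match.

[('c4', '2ZZ9pZ')]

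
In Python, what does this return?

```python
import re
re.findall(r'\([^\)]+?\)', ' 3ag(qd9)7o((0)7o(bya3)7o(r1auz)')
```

['(qd9)', '((0)', '(bya3)', '(r1auz)']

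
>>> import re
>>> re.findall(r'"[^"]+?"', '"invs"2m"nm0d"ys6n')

Matches: at [0:6] → '"invs"'; at [8:14] → '"nm0d"'.
`findall` yields the raw match text (2 of them) because the pattern has no groups.

['"invs"', '"nm0d"']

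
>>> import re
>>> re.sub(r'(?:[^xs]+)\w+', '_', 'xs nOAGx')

This matches one or more of any character except [xs] (non-capturing group); then one or more of a word character.
Matches: at [2:8] → ' nOAGx'.
`sub` substitutes '_' at each match site.

'xs_'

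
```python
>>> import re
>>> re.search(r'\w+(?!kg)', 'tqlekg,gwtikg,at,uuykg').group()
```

`(?!…)`/`(?<!…)` only lets a position through if the neighbouring text does NOT match; no characters are consumed.
`re.search` tries every starting position until one works.
The match spans [0:6] → 'tqlekg'.

'tqlekg'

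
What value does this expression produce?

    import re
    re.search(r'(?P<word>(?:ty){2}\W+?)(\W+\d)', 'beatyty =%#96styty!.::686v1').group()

The match spans [3:12] → 'tyty =%#9'.

'tyty =%#9'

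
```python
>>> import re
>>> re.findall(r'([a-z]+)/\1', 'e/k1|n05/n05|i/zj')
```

[]

`\1` is not a pattern — it's the concrete string captured by group 1, re-applied verbatim.
Because there's exactly one group, `findall` drops the full match and keeps group 1 from each hit.
Nothing in the string satisfies the pattern, so the list is empty.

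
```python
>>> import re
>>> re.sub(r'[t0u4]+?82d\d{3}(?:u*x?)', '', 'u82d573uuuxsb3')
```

The pattern matches one or more of one of [t0u4] (lazy); then the literal '82d', then exactly 3 of a digit; then zero or more of the literal 'u', then optionally the literal 'x' (non-capturing group).
Matches: at [0:11] → 'u82d573uuux'.
Every occurrence is swapped for ''.

'sb3'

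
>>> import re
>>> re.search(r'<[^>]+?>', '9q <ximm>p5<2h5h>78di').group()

The match spans [3:9] → '<ximm>'.

'<ximm>'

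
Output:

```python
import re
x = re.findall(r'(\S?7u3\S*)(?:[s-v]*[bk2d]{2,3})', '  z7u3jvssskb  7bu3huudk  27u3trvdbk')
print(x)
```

['z7u3jvsss', '27u3trvd']

The pattern matches optionally a non-whitespace character, then the literal '7u3', then zero or more of a non-whitespace character (captured); then zero or more of a character in [s-v], then 2 to 3 of one of [bk2d] (non-capturing group).
Because there's exactly one group, `findall` drops the full match and keeps group 1 from each hit.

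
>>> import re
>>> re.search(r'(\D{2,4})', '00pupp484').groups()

('pupp',)

This matches 2 to 4 of a non-digit (captured).
Unlike `match`, `search` isn't anchored — it looks for the pattern anywhere in the string.
The match spans [2:6] → 'pupp'.
Captured: group 1 = 'pupp'.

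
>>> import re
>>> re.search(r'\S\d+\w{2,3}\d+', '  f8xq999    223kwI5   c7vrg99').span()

(2, 9)

Pattern: a non-whitespace character, then one or more of a digit, then 2 to 3 of a word character; then one or more of a digit.
`re.search` scans for the first position where the pattern succeeds.
The match spans [2:9] → 'f8xq999'.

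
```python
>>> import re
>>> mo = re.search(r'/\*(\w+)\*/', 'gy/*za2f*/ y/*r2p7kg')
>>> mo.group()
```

`search` walks the string left to right and returns the first match it finds.
The match spans [2:10] → '/*za2f*/'.
Captured: group 1 = 'za2f'.

'/*za2f*/'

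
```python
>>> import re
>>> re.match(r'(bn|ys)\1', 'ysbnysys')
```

None

A backreference is literal: `\1` must see the identical characters the first group matched.
`match` is anchored at position 0; if the pattern doesn't fit there, it returns None.
Here position 0 doesn't satisfy it, so the call returns None.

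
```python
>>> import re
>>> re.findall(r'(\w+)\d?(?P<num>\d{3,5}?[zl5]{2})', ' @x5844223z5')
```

`findall` packs the 2 group values into a tuple for every match.

[('x5844', '223z5')]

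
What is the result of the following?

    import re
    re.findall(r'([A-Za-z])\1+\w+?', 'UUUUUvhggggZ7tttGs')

After group 1 captures some text, `\1` only succeeds where that same text appears again.
Matches: at [0:6] match 'UUUUUv', group 1 = 'U'; at [7:12] match 'ggggZ', group 1 = 'g'; at [13:17] match 'tttG', group 1 = 't'.
One capturing group, so `findall` returns just the captured substring from each match — 3 in all.

['U', 'g', 't']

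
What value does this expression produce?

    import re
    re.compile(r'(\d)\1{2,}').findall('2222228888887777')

['2', '8', '7']

The backreference `\1` re-matches whatever the first group consumed, character for character.
Scanning left to right: at [0:6] match '222222', group 1 = '2'; at [6:12] match '888888', group 1 = '8'; at [12:16] match '7777', group 1 = '7'.
With a single group, `findall` returns only what that group captured — 3 items.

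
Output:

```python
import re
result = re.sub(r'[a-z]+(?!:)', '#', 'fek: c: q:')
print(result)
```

#k: c: q:

The negative lookaround is zero-width — it rules out positions where the adjacent text would match, without consuming anything.
Every occurrence is swapped for '#'.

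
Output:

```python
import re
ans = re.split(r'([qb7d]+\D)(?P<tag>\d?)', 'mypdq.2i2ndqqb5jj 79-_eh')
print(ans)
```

['myp', 'dq.', '2', 'i2n', 'dqqb', '5', 'jj 79-_eh']

The pattern matches one or more of one of [qb7d], then a non-digit (captured); then optionally a digit (captured as 'tag').
Matches to split on: at [3:7] → 'dq.2'; at [10:15] → 'dqqb5'.
With a capturing group present, the delimiter's captured portion is kept in the result list.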